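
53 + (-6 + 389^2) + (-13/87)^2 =1145704561/7569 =151368.02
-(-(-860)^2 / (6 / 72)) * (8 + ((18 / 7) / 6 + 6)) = 896395200 / 7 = 128056457.14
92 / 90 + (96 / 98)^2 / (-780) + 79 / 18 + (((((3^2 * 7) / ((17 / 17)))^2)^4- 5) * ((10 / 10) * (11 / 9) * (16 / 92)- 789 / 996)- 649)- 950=-154266962579656315997081 / 1072541106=-143833147015678.41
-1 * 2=-2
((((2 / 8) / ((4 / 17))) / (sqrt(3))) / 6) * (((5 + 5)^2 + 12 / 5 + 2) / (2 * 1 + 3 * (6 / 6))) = 493 * sqrt(3) / 400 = 2.13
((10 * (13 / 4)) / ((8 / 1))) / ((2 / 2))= 65 / 16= 4.06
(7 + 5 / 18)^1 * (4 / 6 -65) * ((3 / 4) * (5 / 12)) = -126415 / 864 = -146.31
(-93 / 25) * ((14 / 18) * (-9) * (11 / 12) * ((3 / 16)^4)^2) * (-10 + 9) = -15661107 / 429496729600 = -0.00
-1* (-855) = 855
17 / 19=0.89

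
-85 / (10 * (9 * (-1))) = 17 / 18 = 0.94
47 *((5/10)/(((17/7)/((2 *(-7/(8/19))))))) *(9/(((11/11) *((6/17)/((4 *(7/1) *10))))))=-4594485/2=-2297242.50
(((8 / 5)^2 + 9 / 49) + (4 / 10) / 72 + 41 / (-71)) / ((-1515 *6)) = -6800011 / 28461699000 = -0.00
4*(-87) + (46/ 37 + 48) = -11054/ 37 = -298.76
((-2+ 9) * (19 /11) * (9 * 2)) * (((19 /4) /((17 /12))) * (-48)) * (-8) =52399872 /187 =280213.22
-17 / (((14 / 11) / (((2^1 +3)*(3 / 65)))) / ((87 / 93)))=-16269 / 5642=-2.88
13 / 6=2.17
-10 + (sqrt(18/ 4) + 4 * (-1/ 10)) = -52/ 5 + 3 * sqrt(2)/ 2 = -8.28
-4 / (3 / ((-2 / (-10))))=-4 / 15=-0.27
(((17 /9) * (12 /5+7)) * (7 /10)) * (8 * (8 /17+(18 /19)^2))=11049136 /81225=136.03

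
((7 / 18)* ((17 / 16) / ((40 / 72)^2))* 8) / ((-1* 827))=-1071 / 82700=-0.01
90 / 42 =15 / 7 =2.14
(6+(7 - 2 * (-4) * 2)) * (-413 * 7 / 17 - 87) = -126730 / 17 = -7454.71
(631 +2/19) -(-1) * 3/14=167931/266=631.32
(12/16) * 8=6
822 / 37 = 22.22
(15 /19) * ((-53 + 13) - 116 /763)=-459540 /14497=-31.70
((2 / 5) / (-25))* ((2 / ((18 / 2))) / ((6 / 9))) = -2 / 375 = -0.01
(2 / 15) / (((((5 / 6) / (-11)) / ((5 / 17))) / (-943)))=41492 / 85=488.14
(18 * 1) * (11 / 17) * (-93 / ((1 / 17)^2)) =-313038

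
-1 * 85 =-85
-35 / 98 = -5 / 14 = -0.36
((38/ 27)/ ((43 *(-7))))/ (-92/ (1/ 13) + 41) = 38/ 9386685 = 0.00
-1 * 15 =-15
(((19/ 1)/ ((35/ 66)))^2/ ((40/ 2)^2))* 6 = 1179387/ 61250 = 19.26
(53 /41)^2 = 2809 /1681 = 1.67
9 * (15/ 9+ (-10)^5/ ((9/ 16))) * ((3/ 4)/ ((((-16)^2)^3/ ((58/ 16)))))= -139198695/ 536870912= -0.26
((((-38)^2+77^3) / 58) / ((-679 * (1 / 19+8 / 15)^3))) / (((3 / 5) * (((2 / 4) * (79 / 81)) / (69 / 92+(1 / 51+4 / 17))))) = -97801298915653125 / 492666678328076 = -198.51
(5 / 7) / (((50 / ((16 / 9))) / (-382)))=-3056 / 315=-9.70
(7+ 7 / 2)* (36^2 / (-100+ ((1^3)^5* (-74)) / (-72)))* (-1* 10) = 699840 / 509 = 1374.93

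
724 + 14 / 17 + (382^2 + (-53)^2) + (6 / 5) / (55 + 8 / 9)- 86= 149371.85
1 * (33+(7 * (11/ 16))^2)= 14377/ 256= 56.16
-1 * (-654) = 654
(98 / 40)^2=2401 / 400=6.00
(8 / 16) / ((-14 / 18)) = -9 / 14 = -0.64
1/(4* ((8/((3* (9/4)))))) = 27/128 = 0.21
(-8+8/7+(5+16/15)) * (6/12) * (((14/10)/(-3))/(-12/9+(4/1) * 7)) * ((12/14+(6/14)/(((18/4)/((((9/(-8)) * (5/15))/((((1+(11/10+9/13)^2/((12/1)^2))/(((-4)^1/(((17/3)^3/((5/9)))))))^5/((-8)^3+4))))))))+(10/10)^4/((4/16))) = 384960202025119461761355249581194602015641486001415427/11458772855951648478511689830948851308712219994372394000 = 0.03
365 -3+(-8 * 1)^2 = 426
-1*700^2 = -490000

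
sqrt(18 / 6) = sqrt(3) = 1.73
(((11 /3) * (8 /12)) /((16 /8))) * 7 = 8.56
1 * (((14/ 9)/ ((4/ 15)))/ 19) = 35/ 114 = 0.31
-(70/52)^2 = -1225/676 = -1.81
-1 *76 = -76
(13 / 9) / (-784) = -13 / 7056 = -0.00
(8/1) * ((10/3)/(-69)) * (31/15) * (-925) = 458800/621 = 738.81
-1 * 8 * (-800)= 6400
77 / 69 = 1.12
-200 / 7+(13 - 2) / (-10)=-2077 / 70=-29.67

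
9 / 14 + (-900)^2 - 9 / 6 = 809999.14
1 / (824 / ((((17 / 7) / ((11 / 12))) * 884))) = 22542 / 7931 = 2.84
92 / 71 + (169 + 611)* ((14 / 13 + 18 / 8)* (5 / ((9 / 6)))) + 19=615591 / 71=8670.30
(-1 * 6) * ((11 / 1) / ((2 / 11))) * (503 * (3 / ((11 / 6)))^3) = -8800488 / 11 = -800044.36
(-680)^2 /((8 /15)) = 867000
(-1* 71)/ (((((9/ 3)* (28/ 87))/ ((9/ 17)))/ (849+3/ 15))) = -39341313/ 1190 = -33059.93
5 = 5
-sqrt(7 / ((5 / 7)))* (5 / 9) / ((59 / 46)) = -1.36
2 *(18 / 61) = 0.59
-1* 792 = -792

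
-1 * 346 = -346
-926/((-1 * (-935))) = -926/935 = -0.99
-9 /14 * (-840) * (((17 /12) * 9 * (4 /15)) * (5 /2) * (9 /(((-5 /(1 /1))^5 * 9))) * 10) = -1836 /125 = -14.69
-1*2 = -2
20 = 20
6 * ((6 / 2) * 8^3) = 9216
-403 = -403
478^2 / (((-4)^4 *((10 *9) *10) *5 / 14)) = 399847 / 144000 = 2.78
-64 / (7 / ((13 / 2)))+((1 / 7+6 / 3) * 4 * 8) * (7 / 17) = -3712 / 119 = -31.19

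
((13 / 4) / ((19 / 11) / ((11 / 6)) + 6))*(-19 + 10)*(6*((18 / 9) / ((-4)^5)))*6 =42471 / 143360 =0.30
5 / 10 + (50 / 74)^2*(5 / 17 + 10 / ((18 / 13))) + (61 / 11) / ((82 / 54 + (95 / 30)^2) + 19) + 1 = 77728198151 / 15201970146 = 5.11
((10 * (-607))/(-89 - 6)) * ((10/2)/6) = 3035/57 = 53.25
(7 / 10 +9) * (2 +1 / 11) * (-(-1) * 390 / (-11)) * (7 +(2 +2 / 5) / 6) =-3219333 / 605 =-5321.21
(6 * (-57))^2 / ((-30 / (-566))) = 11033604 / 5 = 2206720.80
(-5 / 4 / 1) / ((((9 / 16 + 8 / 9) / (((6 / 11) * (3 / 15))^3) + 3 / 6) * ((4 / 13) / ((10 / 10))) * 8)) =-15795 / 34787927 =-0.00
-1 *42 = -42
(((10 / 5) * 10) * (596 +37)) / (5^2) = 2532 / 5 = 506.40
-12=-12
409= 409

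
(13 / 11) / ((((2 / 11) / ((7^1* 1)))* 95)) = 91 / 190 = 0.48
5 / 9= 0.56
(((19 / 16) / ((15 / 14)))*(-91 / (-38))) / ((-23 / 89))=-56693 / 5520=-10.27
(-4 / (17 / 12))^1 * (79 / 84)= -316 / 119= -2.66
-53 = -53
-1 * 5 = -5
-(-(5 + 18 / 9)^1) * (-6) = -42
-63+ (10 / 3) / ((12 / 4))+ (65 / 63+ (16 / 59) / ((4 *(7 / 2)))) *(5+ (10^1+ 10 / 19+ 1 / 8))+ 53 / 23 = -560499865 / 12994632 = -43.13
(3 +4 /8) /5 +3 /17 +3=659 /170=3.88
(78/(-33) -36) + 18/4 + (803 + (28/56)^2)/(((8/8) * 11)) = 1723/44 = 39.16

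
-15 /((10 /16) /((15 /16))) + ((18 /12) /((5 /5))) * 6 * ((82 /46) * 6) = 3393 /46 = 73.76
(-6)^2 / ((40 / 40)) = 36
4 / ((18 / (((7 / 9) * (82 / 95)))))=1148 / 7695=0.15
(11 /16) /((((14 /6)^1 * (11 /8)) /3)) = 9 /14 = 0.64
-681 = -681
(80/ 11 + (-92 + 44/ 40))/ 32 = -9199/ 3520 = -2.61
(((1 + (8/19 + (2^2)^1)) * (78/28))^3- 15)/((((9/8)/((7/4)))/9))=48005.72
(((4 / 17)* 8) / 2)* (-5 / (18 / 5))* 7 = -1400 / 153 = -9.15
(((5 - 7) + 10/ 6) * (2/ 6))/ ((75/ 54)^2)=-36/ 625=-0.06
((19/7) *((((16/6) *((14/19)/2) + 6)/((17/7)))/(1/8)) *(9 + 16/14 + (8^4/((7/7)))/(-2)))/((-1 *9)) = 5046640/357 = 14136.25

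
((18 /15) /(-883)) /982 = -3 /2167765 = -0.00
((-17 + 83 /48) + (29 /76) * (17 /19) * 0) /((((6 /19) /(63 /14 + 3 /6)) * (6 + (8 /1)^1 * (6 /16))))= -69635 /2592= -26.87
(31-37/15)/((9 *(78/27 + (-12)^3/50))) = -1070/10689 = -0.10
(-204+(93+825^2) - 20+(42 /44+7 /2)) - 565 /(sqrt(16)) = 29935717 /44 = 680357.20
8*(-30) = -240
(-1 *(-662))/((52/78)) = 993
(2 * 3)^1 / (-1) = -6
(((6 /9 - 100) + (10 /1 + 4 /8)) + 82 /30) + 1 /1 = -85.10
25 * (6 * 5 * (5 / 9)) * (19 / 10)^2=9025 / 6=1504.17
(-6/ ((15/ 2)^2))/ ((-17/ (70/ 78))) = 56/ 9945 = 0.01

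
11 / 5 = 2.20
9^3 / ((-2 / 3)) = -2187 / 2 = -1093.50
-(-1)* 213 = 213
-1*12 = -12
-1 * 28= -28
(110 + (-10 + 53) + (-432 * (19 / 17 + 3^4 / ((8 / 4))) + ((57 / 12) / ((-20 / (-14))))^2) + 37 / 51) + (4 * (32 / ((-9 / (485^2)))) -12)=-823323175183 / 244800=-3363248.26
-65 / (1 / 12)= -780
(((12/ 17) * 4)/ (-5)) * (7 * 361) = -121296/ 85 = -1427.01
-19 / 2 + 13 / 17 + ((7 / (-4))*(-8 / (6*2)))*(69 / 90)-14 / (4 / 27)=-313163 / 3060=-102.34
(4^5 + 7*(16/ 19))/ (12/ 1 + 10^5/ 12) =0.12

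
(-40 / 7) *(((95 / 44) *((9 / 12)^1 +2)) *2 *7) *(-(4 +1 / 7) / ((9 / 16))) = 220400 / 63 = 3498.41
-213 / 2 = -106.50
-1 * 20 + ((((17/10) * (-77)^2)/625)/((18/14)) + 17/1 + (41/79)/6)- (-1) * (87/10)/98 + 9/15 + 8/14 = 4742385217/435487500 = 10.89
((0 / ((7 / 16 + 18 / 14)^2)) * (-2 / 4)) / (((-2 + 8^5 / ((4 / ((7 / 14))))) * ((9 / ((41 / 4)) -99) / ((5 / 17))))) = 0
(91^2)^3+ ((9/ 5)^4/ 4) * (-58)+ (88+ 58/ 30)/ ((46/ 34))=48978722981140939/ 86250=567869251955.26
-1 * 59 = -59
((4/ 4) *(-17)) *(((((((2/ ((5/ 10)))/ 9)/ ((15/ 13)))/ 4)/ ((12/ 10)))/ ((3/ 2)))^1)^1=-221/ 243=-0.91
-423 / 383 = -1.10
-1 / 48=-0.02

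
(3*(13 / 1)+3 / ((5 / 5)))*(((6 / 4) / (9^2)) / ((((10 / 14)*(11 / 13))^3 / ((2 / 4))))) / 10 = 5274997 / 29947500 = 0.18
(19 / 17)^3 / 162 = 6859 / 795906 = 0.01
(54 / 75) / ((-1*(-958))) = 9 / 11975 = 0.00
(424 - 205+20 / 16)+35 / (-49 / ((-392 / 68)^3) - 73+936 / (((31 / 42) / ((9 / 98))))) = 23016644647 / 104123868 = 221.05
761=761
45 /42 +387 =388.07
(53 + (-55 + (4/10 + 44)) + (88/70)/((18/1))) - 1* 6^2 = 2038/315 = 6.47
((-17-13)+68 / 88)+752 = 15901 / 22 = 722.77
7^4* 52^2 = 6492304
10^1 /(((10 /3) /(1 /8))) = 3 /8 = 0.38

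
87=87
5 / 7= 0.71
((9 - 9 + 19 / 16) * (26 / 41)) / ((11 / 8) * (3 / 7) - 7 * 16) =-1729 / 255799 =-0.01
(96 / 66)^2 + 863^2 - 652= 90038413 / 121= 744119.12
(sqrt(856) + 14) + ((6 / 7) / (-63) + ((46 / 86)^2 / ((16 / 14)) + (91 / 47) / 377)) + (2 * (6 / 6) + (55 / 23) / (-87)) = 368423286131 / 22722005992 + 2 * sqrt(214) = 45.47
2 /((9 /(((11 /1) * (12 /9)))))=3.26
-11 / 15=-0.73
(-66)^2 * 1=4356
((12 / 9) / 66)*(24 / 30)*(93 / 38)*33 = 124 / 95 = 1.31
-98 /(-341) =98 /341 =0.29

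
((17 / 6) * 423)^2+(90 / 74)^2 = 7865746821 / 5476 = 1436403.73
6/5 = 1.20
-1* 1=-1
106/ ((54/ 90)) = 530/ 3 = 176.67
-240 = -240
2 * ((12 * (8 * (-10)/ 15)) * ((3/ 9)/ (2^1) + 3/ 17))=-43.92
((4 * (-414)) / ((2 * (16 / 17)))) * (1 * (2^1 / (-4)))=439.88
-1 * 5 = -5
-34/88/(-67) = 17/2948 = 0.01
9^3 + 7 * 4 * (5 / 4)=764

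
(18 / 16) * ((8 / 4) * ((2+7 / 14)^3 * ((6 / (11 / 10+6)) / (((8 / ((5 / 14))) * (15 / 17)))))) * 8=95625 / 7952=12.03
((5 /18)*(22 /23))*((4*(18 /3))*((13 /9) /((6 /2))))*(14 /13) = 6160 /1863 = 3.31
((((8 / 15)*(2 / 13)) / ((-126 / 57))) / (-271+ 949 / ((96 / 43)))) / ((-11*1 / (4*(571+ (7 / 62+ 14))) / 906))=106576602112 / 2294897605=46.44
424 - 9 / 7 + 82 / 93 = 275761 / 651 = 423.60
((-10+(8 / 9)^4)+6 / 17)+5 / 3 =-820477 / 111537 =-7.36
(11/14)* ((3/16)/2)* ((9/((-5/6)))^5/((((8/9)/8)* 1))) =-4261625379/43750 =-97408.58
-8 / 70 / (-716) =1 / 6265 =0.00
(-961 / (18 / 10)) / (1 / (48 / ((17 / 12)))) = -307520 / 17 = -18089.41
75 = 75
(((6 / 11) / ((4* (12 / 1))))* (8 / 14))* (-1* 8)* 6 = -24 / 77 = -0.31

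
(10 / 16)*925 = 4625 / 8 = 578.12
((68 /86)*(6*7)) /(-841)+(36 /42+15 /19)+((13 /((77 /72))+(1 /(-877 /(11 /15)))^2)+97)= 1014110054428179449 /9155677408987725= 110.76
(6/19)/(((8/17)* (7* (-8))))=-51/4256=-0.01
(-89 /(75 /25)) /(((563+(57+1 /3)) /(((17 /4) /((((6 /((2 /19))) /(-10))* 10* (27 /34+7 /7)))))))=25721 /12941394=0.00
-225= -225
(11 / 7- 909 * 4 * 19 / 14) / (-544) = 4933 / 544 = 9.07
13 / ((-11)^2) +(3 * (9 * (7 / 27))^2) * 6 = 11871 / 121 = 98.11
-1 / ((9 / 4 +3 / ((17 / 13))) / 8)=-544 / 309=-1.76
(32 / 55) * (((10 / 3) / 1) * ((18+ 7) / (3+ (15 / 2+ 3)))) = 3200 / 891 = 3.59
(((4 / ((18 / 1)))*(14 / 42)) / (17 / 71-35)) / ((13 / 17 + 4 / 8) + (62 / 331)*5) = -399517 / 412693407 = -0.00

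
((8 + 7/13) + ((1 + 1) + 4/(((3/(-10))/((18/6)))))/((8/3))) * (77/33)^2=-1617/52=-31.10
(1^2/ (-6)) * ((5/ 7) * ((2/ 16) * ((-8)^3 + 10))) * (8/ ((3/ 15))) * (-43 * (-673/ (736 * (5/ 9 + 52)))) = 12669225/ 56672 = 223.55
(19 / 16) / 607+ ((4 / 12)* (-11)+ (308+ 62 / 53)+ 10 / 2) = 479484461 / 1544208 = 310.51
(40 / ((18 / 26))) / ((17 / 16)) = 8320 / 153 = 54.38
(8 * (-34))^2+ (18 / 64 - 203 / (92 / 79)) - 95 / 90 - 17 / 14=3422315257 / 46368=73807.70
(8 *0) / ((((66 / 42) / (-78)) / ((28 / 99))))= 0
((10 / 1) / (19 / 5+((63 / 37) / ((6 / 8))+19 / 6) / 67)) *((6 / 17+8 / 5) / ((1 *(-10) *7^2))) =-2469084 / 240437953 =-0.01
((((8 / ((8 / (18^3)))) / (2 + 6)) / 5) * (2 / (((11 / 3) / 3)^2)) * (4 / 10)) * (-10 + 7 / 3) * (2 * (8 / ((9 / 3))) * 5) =-9657792 / 605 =-15963.29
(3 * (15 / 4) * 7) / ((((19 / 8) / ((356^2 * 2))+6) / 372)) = 11880739584 / 2433335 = 4882.49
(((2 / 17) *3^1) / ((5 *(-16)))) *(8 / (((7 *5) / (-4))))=12 / 2975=0.00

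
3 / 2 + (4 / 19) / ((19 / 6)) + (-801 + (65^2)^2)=12887574059 / 722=17849825.57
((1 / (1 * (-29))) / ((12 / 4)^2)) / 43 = -1 / 11223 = -0.00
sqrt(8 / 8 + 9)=sqrt(10)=3.16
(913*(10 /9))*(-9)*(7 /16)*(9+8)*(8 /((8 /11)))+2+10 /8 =-5975559 /8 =-746944.88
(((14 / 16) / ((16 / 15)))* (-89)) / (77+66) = -9345 / 18304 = -0.51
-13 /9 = -1.44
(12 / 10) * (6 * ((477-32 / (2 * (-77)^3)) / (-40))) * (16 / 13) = -15679170504 / 148373225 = -105.67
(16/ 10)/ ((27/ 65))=104/ 27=3.85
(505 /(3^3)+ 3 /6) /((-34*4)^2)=61 /58752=0.00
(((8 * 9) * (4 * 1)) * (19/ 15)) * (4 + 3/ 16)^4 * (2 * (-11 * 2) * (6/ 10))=-37904258601/ 12800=-2961270.20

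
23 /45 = 0.51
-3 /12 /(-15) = 1 /60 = 0.02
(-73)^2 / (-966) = -5329 / 966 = -5.52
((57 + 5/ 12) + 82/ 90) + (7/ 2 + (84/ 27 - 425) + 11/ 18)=-7189/ 20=-359.45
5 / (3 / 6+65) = 10 / 131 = 0.08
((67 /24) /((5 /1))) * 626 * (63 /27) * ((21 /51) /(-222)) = -1027579 /679320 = -1.51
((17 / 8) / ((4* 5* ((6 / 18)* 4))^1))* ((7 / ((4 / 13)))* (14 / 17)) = 1911 / 1280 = 1.49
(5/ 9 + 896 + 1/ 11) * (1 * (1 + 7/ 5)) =355072/ 165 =2151.95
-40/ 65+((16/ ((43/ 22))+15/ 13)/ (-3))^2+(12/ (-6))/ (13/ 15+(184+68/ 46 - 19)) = 735951631954/ 81183501243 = 9.07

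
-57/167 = -0.34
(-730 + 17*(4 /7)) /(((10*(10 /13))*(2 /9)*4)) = -294957 /2800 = -105.34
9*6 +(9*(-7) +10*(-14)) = -149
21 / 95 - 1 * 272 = -25819 / 95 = -271.78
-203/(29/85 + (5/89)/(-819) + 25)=-1257734205/157006789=-8.01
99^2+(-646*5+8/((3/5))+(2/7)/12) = 92181/14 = 6584.36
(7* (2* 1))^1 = 14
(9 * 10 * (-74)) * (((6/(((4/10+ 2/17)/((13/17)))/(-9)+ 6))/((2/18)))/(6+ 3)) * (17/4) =-49675275/1733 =-28664.32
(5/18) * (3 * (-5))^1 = -25/6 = -4.17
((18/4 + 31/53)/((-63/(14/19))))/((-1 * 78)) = 539/706914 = 0.00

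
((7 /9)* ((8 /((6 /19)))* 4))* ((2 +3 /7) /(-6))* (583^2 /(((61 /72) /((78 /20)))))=-45670205152 /915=-49912792.52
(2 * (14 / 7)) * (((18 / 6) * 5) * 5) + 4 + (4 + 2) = 310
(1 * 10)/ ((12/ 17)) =85/ 6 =14.17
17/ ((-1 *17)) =-1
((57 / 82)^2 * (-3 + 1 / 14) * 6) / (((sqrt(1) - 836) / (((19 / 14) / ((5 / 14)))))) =185193 / 4792900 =0.04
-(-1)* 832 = 832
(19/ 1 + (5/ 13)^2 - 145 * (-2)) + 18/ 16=419489/ 1352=310.27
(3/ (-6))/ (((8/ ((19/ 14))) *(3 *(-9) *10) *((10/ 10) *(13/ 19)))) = 361/ 786240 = 0.00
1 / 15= 0.07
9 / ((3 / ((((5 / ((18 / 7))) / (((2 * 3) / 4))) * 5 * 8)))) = 1400 / 9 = 155.56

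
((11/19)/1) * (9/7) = 99/133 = 0.74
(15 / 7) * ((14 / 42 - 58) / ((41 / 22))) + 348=281.69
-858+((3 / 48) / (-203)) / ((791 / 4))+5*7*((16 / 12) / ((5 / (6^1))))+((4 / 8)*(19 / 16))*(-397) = -5332147619 / 5138336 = -1037.72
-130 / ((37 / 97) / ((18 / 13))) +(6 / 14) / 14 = -1710969 / 3626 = -471.86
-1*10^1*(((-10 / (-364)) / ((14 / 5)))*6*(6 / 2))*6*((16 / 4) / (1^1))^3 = -432000 / 637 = -678.18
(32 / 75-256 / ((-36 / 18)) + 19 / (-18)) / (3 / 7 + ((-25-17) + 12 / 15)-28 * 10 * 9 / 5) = -401219 / 1716030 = -0.23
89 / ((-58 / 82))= -3649 / 29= -125.83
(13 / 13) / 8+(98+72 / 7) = 6071 / 56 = 108.41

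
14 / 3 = 4.67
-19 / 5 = -3.80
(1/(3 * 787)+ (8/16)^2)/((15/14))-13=-180847/14166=-12.77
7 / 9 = 0.78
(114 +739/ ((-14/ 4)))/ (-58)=340/ 203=1.67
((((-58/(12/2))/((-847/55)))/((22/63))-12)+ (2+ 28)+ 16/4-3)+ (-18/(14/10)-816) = -1368853/1694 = -808.06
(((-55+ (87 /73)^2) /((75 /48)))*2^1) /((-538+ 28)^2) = -2284208 /8662955625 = -0.00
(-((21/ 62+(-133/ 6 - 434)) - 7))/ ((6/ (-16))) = -344344/ 279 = -1234.21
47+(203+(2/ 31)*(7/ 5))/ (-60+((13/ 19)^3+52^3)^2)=47.00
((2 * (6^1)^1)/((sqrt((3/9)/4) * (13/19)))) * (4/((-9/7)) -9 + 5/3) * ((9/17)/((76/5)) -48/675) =23.02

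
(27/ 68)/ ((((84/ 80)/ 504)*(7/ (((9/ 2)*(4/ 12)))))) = 4860/ 119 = 40.84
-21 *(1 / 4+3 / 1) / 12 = -5.69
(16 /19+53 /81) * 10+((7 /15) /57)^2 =3646433 /243675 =14.96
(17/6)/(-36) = -17/216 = -0.08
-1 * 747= -747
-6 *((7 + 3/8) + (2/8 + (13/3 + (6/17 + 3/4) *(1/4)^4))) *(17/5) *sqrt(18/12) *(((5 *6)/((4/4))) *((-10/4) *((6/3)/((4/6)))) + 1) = 4373159 *sqrt(6)/160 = 66950.05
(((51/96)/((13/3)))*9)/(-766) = -459/318656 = -0.00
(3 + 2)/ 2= 5/ 2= 2.50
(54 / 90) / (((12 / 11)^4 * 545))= 14641 / 18835200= 0.00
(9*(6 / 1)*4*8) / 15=576 / 5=115.20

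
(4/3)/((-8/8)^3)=-4/3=-1.33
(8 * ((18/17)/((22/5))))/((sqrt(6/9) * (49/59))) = 10620 * sqrt(6)/9163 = 2.84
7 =7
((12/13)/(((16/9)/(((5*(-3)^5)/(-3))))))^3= 1307544150375/140608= 9299215.91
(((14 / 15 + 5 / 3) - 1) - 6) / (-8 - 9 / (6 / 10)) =22 / 115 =0.19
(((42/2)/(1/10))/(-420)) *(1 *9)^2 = -81/2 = -40.50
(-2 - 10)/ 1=-12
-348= -348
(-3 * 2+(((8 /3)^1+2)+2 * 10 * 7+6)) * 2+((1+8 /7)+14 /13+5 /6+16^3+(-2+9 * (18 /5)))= 12066017 /2730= 4419.79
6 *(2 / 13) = 12 / 13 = 0.92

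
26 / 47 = 0.55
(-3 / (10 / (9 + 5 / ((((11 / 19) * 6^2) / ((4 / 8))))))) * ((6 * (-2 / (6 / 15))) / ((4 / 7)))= 50561 / 352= 143.64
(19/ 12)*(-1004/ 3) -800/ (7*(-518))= -529.67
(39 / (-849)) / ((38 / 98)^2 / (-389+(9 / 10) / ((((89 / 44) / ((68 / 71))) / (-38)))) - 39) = 399591541531 / 339256446599804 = 0.00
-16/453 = -0.04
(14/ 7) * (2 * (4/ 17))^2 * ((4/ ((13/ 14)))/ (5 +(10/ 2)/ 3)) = 5376/ 18785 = 0.29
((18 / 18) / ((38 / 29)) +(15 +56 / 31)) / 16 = 20697 / 18848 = 1.10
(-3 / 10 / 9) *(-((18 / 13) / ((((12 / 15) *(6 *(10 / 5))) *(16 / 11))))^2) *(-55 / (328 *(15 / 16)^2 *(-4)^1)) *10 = 6655 / 42571776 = 0.00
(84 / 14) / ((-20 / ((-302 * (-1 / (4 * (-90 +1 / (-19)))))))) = 8607 / 34220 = 0.25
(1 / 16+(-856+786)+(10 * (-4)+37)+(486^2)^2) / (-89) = -892616805489 / 1424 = -626837644.30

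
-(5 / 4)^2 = -25 / 16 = -1.56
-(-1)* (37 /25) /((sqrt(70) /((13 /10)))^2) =6253 /175000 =0.04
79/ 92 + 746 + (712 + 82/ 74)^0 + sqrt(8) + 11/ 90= 750.81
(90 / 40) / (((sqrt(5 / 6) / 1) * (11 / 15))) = 27 * sqrt(30) / 44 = 3.36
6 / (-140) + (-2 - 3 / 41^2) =-240593 / 117670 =-2.04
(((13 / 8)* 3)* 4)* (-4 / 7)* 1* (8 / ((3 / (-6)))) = 178.29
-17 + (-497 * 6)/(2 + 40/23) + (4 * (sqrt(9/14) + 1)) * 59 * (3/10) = -159898/215 + 531 * sqrt(14)/35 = -686.95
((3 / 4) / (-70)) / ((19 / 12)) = -9 / 1330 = -0.01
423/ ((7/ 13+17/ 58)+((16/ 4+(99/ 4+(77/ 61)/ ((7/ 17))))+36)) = 38910924/ 6314713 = 6.16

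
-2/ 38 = -1/ 19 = -0.05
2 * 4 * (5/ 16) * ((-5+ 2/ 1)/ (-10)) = 3/ 4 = 0.75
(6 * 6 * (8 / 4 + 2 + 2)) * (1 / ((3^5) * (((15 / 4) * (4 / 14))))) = 112 / 135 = 0.83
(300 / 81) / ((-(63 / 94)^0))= -100 / 27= -3.70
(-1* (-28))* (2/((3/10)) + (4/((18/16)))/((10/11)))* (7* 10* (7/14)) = 93296/9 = 10366.22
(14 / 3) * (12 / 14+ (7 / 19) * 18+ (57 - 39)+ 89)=534.28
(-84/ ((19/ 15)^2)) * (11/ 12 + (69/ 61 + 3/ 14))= -2607975/ 22021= -118.43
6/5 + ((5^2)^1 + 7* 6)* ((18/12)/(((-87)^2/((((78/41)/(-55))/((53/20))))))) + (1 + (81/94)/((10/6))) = 25669156691/9448138810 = 2.72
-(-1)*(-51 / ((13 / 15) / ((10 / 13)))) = -7650 / 169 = -45.27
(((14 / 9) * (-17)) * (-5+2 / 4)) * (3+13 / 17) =448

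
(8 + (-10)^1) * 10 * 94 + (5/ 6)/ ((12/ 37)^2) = -1617475/ 864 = -1872.08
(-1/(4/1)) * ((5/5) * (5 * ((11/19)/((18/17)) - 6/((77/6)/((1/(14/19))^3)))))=3510715/4516281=0.78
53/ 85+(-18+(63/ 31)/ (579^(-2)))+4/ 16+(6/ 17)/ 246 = 294407950607/ 432140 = 681279.10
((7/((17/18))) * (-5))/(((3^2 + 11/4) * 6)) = -420/799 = -0.53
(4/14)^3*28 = 32/49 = 0.65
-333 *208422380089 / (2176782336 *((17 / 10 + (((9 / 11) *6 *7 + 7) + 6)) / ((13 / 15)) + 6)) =-1102762813050899 / 2165535627264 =-509.23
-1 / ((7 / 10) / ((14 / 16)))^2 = -25 / 16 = -1.56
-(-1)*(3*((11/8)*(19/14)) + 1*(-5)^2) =3427/112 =30.60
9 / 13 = 0.69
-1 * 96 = -96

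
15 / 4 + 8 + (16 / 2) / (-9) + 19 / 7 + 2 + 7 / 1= 5689 / 252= 22.58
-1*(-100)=100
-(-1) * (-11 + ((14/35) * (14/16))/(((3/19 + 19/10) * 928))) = -7982523/725696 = -11.00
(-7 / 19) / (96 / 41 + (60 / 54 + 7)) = -369 / 10469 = -0.04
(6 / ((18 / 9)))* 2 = 6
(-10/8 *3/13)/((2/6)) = -45/52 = -0.87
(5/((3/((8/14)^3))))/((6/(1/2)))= 80/3087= 0.03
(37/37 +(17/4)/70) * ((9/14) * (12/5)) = 8019/4900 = 1.64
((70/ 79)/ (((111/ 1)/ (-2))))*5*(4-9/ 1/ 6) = -1750/ 8769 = -0.20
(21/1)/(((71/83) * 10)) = 1743/710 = 2.45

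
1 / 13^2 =1 / 169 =0.01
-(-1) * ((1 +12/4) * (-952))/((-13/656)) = 2498048/13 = 192157.54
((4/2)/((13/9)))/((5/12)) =216/65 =3.32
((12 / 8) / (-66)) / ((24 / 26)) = -13 / 528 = -0.02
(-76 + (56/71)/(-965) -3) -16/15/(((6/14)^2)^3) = -37631972519/149842305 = -251.14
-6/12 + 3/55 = -49/110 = -0.45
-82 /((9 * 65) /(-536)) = 43952 /585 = 75.13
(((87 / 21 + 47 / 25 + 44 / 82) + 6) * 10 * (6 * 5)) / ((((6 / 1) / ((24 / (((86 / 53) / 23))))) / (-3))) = -7909125552 / 12341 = -640882.06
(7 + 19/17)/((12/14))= 161/17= 9.47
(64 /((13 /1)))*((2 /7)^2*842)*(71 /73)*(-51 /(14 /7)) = -390256896 /46501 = -8392.44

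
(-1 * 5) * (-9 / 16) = 2.81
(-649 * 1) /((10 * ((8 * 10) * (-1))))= 649 /800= 0.81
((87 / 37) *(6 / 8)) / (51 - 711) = -87 / 32560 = -0.00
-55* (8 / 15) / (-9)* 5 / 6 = 220 / 81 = 2.72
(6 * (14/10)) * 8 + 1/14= 4709/70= 67.27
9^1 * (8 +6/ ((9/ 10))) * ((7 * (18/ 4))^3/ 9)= 916839/ 2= 458419.50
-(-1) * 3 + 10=13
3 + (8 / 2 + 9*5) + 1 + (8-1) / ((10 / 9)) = 593 / 10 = 59.30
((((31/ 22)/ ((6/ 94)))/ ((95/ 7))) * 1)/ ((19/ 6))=10199/ 19855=0.51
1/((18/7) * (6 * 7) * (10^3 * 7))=1/756000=0.00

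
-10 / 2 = -5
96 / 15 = 6.40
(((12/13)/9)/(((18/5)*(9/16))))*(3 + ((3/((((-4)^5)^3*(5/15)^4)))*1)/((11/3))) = 59055799105/388660985856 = 0.15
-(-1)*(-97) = -97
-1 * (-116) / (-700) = -29 / 175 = -0.17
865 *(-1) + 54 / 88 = -38033 / 44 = -864.39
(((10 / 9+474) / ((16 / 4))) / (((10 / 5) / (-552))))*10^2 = -9834800 / 3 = -3278266.67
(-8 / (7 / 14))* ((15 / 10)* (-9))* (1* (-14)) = -3024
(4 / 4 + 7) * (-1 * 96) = -768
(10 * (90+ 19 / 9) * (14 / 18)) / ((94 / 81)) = 29015 / 47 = 617.34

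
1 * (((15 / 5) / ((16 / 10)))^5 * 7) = 5315625 / 32768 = 162.22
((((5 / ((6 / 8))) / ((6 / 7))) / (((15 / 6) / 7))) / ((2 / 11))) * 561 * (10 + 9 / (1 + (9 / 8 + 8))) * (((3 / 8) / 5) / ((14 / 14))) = 4938857 / 90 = 54876.19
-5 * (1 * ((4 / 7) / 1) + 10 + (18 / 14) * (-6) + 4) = -240 / 7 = -34.29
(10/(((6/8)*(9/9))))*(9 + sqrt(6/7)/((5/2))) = 16*sqrt(42)/21 + 120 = 124.94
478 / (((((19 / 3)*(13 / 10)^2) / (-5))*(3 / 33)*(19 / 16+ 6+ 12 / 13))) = -126192000 / 416689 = -302.84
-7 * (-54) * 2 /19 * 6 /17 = 4536 /323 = 14.04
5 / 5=1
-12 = -12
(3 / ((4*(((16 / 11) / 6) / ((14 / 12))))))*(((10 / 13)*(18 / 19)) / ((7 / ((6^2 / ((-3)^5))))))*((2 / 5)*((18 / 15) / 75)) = -11 / 30875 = -0.00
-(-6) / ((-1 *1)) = -6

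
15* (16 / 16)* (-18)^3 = -87480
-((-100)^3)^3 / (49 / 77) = 11000000000000000000 / 7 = 1571428571428571428.57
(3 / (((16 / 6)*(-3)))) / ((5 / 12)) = -9 / 10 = -0.90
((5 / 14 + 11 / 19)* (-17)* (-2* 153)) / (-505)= -9.64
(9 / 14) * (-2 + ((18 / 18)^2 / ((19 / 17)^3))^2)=-629587737 / 658642334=-0.96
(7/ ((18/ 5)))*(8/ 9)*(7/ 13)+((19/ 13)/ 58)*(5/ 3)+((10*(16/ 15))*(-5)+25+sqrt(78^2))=3092747/ 61074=50.64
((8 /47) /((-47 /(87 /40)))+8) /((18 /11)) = 971003 /198810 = 4.88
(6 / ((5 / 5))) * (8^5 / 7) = 196608 / 7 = 28086.86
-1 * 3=-3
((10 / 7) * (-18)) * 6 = -1080 / 7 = -154.29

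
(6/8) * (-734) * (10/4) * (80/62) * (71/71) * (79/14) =-2174475/217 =-10020.62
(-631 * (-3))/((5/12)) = 22716/5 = 4543.20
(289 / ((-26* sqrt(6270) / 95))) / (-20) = 0.67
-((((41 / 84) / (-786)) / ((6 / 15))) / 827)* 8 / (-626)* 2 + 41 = 175176378641 / 4272594606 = 41.00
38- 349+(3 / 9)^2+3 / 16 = -44741 / 144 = -310.70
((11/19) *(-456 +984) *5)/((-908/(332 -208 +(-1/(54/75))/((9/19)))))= -23731730/116451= -203.79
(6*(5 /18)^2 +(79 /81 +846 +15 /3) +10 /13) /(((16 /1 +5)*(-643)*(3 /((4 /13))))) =-0.01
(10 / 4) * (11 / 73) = 55 / 146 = 0.38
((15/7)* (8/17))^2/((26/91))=7200/2023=3.56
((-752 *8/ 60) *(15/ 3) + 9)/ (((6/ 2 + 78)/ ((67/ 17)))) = -98959/ 4131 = -23.96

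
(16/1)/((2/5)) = 40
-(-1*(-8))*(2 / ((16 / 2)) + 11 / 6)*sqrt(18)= -50*sqrt(2)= -70.71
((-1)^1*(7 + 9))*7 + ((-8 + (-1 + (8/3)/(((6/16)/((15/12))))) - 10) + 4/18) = -1097/9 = -121.89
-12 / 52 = -3 / 13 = -0.23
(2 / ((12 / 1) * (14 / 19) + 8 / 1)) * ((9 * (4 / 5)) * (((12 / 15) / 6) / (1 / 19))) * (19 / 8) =5.14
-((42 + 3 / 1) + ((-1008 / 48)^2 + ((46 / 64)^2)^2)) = -509887777 / 1048576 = -486.27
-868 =-868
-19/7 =-2.71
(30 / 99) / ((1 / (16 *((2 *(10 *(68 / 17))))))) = 12800 / 33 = 387.88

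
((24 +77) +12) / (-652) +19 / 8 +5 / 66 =2.28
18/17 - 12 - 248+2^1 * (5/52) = -114367/442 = -258.75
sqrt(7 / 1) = sqrt(7) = 2.65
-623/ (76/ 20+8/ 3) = -9345/ 97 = -96.34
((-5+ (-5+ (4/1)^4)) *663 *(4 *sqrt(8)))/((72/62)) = 1123564 *sqrt(2) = 1588959.45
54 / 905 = 0.06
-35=-35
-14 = -14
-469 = -469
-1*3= -3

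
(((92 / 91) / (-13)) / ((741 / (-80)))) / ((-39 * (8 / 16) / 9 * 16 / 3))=-2760 / 3798613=-0.00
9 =9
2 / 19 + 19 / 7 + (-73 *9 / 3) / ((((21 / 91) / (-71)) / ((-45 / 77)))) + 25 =-39349.52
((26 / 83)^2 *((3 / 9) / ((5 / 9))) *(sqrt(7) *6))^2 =1036421568 / 1186458025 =0.87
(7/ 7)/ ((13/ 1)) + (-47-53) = -1299/ 13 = -99.92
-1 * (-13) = 13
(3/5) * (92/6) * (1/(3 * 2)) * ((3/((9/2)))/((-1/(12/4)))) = -46/15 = -3.07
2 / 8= 0.25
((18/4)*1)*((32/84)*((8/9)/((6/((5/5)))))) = 16/63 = 0.25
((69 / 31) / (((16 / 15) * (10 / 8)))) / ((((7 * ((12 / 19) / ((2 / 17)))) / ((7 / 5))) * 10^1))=1311 / 210800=0.01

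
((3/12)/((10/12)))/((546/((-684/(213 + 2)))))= -171/97825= -0.00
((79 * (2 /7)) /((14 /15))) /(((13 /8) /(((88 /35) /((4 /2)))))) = 83424 /4459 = 18.71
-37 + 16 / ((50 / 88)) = -221 / 25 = -8.84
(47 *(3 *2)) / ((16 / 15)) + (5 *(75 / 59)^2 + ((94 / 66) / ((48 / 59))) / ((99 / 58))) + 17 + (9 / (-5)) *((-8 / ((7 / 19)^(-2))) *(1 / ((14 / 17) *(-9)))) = 35744044542223 / 123163384410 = 290.22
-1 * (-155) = 155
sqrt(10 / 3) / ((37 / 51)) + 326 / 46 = 17 *sqrt(30) / 37 + 163 / 23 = 9.60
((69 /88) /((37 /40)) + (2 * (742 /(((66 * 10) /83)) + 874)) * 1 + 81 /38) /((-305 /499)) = -224302811867 /70756950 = -3170.05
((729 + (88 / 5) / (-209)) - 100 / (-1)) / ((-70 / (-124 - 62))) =7323471 / 3325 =2202.55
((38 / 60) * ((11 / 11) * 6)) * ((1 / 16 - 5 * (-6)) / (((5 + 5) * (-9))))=-9139 / 7200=-1.27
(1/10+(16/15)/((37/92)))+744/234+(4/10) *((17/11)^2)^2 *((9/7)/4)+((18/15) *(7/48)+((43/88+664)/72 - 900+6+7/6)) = -24895400517665/28394638272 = -876.76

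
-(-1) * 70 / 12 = 35 / 6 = 5.83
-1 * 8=-8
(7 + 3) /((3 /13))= 43.33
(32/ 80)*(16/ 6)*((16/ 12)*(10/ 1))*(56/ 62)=3584/ 279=12.85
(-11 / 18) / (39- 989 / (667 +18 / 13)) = -95579 / 5868252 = -0.02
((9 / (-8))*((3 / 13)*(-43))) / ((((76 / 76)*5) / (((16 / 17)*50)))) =23220 / 221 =105.07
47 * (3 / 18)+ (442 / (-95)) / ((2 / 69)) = -87029 / 570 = -152.68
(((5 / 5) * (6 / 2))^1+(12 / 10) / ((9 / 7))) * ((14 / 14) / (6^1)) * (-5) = -59 / 18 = -3.28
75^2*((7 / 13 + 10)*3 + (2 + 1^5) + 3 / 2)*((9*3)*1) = 142610625 / 26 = 5485024.04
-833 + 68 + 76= -689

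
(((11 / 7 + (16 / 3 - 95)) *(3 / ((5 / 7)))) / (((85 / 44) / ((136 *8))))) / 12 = -52096 / 3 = -17365.33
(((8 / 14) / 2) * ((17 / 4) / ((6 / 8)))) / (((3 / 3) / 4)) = 136 / 21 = 6.48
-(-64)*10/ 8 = 80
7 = 7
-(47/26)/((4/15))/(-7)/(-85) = -141/12376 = -0.01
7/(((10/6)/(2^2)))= 16.80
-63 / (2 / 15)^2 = -14175 / 4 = -3543.75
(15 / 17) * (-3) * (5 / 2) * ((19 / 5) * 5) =-4275 / 34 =-125.74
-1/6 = -0.17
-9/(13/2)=-18/13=-1.38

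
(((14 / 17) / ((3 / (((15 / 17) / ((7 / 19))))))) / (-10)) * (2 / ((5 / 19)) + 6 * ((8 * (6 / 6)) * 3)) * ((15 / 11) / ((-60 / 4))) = 14402 / 15895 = 0.91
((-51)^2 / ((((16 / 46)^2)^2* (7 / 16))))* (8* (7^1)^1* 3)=2183599323 / 32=68237478.84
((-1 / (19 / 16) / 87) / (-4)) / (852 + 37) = 4 / 1469517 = 0.00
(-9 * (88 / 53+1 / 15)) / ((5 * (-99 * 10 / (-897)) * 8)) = -410527 / 1166000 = -0.35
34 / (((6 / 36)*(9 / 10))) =680 / 3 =226.67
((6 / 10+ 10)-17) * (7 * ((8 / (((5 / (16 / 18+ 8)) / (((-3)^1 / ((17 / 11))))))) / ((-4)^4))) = 1232 / 255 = 4.83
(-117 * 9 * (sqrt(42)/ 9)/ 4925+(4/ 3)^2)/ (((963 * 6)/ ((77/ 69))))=616/ 1794069 - 1001 * sqrt(42)/ 218167650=0.00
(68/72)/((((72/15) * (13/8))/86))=3655/351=10.41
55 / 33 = 5 / 3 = 1.67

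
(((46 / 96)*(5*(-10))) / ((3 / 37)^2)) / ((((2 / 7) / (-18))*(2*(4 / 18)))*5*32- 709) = 16530675 / 3221144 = 5.13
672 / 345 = 224 / 115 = 1.95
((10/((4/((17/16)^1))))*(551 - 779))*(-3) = 1816.88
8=8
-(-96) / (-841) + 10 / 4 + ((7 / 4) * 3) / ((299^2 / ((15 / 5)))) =717585409 / 300744964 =2.39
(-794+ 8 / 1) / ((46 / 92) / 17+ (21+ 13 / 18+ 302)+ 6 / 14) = -841806 / 347197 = -2.42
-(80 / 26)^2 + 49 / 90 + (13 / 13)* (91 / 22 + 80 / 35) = -1464509 / 585585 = -2.50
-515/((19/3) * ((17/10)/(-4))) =61800/323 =191.33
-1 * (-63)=63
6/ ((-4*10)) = -3/ 20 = -0.15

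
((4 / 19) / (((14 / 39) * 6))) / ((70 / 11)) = 143 / 9310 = 0.02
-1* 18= -18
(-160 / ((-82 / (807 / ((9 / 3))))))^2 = 463110400 / 1681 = 275496.97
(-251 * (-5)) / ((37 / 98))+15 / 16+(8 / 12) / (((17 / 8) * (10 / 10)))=100397617 / 30192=3325.31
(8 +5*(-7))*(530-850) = 8640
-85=-85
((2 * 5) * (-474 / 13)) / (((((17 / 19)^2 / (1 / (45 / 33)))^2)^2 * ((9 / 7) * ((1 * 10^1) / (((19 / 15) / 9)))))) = -5225264464999666934 / 1859322748172540625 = -2.81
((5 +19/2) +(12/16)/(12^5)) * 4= 4810753/82944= 58.00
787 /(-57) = -787 /57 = -13.81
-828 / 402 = -138 / 67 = -2.06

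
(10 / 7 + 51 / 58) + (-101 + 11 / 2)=-18918 / 203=-93.19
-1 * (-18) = 18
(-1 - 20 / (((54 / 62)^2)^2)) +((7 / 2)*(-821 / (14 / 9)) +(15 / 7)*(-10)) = -28338639551 / 14880348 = -1904.43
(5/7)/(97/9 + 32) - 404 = -217747/539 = -403.98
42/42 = 1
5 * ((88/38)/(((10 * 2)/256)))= 2816/19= 148.21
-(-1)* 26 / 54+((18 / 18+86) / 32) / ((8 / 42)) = 50993 / 3456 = 14.75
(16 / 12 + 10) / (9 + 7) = 17 / 24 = 0.71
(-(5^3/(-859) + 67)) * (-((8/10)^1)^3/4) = 918848/107375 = 8.56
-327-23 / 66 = -21605 / 66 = -327.35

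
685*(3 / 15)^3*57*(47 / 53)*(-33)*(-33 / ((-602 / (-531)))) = 212234352957 / 797650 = 266074.54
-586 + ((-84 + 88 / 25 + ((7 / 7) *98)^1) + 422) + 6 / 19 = -69428 / 475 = -146.16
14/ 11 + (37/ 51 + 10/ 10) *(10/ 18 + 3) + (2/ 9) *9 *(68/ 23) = 1546910/ 116127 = 13.32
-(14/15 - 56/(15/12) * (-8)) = -1078/3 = -359.33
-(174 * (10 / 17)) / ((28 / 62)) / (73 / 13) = -350610 / 8687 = -40.36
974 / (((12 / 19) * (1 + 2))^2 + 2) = 175807 / 1009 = 174.24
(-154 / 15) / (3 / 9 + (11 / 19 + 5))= -2926 / 1685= -1.74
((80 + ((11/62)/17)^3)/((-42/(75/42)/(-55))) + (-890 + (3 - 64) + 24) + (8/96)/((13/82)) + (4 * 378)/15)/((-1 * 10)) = 28578610368987011/447520068340800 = 63.86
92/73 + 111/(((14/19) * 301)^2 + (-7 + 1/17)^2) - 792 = -296529051714305/375003161384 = -790.74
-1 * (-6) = 6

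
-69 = -69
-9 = -9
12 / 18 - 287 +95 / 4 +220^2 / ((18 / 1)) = 87347 / 36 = 2426.31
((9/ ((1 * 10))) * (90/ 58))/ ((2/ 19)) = 1539/ 116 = 13.27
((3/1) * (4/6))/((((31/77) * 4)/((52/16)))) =1001/248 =4.04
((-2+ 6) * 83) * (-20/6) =-3320/3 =-1106.67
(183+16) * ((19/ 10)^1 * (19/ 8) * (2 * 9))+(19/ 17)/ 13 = 142888531/ 8840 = 16163.86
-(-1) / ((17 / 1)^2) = 1 / 289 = 0.00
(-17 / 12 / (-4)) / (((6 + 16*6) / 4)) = 0.01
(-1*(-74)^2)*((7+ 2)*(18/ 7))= -887112/ 7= -126730.29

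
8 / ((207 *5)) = 8 / 1035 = 0.01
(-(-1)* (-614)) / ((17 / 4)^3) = -8.00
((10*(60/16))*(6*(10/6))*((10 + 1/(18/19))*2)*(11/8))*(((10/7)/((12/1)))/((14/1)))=1368125/14112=96.95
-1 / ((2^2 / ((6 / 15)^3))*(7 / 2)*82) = -2 / 35875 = -0.00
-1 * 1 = -1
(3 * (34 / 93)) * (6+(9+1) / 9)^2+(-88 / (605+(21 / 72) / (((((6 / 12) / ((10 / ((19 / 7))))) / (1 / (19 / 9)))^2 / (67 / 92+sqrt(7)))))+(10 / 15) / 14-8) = 449469906088896 * sqrt(7) / 530540223472087441+71239796632689887294639 / 1504081533543367895235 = 47.37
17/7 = 2.43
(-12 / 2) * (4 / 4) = -6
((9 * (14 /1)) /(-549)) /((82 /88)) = -616 /2501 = -0.25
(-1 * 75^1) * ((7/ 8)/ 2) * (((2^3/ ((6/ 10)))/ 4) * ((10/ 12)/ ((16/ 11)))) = -48125/ 768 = -62.66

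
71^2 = 5041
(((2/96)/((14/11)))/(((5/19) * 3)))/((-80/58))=-6061/403200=-0.02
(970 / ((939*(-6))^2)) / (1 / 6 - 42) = -485 / 663935913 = -0.00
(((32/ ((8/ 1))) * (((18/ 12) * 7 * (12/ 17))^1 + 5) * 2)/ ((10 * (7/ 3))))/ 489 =0.01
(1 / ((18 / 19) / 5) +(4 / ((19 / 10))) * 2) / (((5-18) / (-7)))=22715 / 4446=5.11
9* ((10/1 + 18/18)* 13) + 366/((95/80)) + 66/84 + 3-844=200829/266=755.00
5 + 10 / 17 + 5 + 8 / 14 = 1328 / 119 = 11.16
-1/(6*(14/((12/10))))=-1/70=-0.01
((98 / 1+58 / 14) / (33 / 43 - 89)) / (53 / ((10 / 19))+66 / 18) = -461175 / 41576549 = -0.01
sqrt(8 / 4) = sqrt(2) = 1.41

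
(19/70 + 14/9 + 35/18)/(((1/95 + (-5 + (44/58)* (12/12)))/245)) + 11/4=-1256783/5828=-215.65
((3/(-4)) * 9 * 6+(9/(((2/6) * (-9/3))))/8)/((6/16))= -111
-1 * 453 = -453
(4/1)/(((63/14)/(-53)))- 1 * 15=-559/9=-62.11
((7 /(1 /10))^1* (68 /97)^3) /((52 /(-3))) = -16507680 /11864749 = -1.39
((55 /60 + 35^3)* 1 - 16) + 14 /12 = 514333 /12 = 42861.08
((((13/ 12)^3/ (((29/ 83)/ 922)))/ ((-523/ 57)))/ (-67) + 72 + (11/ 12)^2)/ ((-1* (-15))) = 22914825251/ 4389936480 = 5.22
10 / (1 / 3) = 30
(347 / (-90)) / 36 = -0.11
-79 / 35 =-2.26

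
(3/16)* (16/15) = 1/5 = 0.20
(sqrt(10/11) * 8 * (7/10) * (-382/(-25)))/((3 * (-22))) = -5348 * sqrt(110)/45375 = -1.24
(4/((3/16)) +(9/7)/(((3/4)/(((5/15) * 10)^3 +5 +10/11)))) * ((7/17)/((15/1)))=65804/25245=2.61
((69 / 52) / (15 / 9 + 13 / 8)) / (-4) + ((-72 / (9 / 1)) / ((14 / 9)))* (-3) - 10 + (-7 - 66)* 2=-2022585 / 14378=-140.67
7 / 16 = 0.44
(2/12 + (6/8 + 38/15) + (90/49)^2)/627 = 0.01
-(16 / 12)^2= -16 / 9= -1.78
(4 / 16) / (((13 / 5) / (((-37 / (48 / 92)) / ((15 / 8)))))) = -851 / 234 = -3.64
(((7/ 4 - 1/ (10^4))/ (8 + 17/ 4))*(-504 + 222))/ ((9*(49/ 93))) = -25496043/ 3001250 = -8.50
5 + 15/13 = 80/13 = 6.15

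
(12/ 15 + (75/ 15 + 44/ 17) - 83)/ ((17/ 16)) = -101472/ 1445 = -70.22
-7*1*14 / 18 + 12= 59 / 9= 6.56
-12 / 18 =-2 / 3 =-0.67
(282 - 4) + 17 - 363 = -68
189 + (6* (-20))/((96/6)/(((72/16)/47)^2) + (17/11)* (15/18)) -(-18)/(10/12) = 3276463851/15562835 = 210.53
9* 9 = 81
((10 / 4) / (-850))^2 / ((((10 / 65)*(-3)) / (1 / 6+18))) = -1417 / 4161600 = -0.00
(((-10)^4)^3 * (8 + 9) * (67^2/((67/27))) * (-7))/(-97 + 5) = 53817750000000000/23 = 2339902173913043.48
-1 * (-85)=85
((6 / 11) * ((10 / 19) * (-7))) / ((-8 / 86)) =4515 / 209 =21.60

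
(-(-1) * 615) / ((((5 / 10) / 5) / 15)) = 92250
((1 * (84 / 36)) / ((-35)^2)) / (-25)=-1 / 13125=-0.00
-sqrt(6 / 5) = -sqrt(30) / 5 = -1.10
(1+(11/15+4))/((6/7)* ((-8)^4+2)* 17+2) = 301/3135075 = 0.00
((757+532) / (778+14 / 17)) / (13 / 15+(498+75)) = 65739 / 22793984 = 0.00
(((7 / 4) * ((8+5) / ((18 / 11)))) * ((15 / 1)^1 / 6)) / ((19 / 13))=65065 / 2736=23.78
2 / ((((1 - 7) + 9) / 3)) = 2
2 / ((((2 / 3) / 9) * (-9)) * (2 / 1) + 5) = 6 / 11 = 0.55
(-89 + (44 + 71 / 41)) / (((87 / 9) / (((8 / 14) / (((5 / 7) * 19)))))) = -21288 / 112955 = -0.19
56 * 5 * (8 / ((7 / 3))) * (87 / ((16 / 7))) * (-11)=-401940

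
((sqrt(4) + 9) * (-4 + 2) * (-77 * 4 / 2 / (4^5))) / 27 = 0.12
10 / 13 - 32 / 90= 242 / 585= 0.41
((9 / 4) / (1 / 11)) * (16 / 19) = 396 / 19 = 20.84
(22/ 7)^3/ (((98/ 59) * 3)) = 314116/ 50421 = 6.23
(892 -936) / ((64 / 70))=-385 / 8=-48.12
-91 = -91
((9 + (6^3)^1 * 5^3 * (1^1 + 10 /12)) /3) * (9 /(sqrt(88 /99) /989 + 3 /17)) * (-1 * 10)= -666823163950530 /79225489 + 2547128140020 * sqrt(2) /79225489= -8371308.14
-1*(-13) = 13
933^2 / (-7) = -870489 / 7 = -124355.57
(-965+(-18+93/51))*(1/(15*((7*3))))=-1112/357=-3.11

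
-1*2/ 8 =-1/ 4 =-0.25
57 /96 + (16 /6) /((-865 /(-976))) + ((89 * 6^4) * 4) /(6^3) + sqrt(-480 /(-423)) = 4 * sqrt(1410) /141 + 177672601 /83040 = 2140.67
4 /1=4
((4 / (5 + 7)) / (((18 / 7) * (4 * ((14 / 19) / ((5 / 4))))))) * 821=77995 / 1728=45.14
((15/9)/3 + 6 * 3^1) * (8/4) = 334/9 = 37.11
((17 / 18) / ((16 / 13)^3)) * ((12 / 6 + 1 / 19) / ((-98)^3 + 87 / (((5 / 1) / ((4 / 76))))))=-2427685 / 2197417648128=-0.00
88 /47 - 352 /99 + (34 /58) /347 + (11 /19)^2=-2068862536 /1536650289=-1.35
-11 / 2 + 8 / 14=-69 / 14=-4.93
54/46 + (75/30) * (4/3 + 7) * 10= 14456/69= 209.51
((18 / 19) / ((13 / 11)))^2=39204 / 61009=0.64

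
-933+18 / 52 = -24249 / 26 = -932.65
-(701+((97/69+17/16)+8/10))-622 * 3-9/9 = -14193401/5520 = -2571.27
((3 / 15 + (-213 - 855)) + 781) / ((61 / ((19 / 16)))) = -13623 / 2440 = -5.58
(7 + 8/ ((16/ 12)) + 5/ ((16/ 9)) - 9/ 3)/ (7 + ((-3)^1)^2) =205/ 256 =0.80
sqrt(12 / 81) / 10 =0.04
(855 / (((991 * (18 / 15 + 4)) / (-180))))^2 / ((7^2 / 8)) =1184260500000 / 8132612761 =145.62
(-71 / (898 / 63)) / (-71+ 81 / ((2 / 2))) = -0.50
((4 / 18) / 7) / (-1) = -0.03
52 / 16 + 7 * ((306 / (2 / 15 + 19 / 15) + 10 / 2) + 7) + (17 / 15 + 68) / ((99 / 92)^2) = 986148707 / 588060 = 1676.95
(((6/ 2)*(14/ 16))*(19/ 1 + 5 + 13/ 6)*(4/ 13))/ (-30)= -1099/ 1560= -0.70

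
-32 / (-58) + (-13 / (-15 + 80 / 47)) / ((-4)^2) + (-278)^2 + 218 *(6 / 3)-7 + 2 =22537527719 / 290000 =77715.61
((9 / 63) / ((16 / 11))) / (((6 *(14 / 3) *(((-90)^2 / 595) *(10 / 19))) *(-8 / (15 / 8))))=-3553 / 30965760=-0.00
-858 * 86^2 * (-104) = 659959872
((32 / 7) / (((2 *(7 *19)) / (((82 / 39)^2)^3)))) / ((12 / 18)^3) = 608013342848 / 121331497833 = 5.01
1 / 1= 1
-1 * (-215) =215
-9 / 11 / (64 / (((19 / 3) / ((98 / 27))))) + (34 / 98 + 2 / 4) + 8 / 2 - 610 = -41752259 / 68992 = -605.18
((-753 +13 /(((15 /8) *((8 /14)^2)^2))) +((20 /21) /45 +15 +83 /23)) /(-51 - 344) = 465541483 /274730400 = 1.69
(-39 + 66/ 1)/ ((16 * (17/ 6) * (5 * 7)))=0.02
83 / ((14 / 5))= 415 / 14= 29.64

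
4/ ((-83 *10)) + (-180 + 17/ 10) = -147993/ 830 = -178.30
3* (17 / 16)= 51 / 16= 3.19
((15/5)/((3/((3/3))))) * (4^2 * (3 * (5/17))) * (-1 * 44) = -10560/17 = -621.18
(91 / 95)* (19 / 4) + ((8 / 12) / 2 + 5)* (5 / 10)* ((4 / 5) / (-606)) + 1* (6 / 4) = 21985 / 3636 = 6.05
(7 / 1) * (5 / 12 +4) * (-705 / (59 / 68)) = -1482145 / 59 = -25121.10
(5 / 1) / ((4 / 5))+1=29 / 4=7.25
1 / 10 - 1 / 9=-1 / 90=-0.01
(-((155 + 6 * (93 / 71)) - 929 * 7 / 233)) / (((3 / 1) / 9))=-6697398 / 16543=-404.85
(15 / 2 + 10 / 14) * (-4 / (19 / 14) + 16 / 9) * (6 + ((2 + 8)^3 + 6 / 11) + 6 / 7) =-892055000 / 92169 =-9678.47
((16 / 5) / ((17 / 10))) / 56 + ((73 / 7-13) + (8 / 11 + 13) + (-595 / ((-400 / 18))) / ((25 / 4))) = 5063689 / 327250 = 15.47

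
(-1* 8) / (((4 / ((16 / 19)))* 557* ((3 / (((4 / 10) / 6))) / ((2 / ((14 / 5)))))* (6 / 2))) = -0.00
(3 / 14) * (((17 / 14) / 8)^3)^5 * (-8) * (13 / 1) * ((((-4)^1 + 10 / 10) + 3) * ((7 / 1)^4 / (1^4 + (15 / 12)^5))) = 0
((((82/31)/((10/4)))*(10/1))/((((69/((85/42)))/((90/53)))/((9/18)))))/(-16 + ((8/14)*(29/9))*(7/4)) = -125460/6084029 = -0.02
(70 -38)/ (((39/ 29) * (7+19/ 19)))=2.97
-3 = -3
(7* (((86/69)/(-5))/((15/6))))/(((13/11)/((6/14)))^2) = -62436/680225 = -0.09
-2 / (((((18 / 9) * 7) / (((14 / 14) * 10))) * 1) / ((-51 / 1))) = 510 / 7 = 72.86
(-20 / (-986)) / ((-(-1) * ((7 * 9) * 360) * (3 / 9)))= 1 / 372708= 0.00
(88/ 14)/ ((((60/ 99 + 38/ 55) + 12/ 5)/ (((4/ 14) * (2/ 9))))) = 968/ 8967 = 0.11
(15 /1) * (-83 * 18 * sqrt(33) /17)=-22410 * sqrt(33) /17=-7572.69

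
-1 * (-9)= 9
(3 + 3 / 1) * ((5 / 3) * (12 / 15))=8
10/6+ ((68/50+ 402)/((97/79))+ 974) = 9487883/7275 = 1304.18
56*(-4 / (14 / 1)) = -16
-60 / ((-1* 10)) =6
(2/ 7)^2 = 4/ 49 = 0.08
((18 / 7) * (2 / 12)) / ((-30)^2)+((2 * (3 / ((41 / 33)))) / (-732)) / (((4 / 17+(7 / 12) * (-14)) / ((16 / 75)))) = 2777293 / 4248948900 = 0.00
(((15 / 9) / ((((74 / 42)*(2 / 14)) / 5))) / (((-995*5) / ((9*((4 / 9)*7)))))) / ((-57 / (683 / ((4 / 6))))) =468538 / 139897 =3.35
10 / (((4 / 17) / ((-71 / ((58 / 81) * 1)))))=-488835 / 116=-4214.09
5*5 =25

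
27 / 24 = 9 / 8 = 1.12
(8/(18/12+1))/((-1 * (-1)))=3.20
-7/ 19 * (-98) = 686/ 19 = 36.11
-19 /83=-0.23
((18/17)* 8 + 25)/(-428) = -569/7276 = -0.08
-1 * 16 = -16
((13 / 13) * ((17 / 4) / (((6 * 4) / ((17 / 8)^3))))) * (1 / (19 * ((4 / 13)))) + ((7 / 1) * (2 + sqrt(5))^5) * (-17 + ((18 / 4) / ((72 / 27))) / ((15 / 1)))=-161241.65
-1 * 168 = -168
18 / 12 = 3 / 2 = 1.50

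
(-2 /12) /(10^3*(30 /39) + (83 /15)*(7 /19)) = -1235 /5715106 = -0.00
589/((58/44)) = 446.83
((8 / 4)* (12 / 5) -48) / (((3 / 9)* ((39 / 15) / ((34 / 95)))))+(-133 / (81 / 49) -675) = -77356712 / 100035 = -773.30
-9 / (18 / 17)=-17 / 2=-8.50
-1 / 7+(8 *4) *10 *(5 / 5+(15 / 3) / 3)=17917 / 21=853.19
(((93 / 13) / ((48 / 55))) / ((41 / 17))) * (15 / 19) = 434775 / 162032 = 2.68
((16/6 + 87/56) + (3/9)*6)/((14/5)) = 5225/2352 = 2.22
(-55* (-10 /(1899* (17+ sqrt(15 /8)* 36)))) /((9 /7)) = 0.00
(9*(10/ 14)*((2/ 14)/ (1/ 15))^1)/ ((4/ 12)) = 2025/ 49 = 41.33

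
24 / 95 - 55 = -54.75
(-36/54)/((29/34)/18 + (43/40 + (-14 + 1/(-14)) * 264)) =28560/159096397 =0.00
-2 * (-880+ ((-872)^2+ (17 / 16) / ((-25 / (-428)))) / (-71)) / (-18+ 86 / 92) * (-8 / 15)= 213253976 / 294375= 724.43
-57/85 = -0.67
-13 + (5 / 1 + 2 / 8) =-31 / 4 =-7.75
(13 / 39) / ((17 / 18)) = 6 / 17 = 0.35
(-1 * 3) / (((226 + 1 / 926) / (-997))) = 13.23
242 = 242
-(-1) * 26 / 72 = 13 / 36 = 0.36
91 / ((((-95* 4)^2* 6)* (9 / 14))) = 637 / 3898800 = 0.00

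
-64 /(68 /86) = -80.94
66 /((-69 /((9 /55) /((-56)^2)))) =-9 /180320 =-0.00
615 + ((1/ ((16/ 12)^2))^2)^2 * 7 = 40350567/ 65536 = 615.70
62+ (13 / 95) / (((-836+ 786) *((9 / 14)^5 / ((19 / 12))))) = 1372015286 / 22143375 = 61.96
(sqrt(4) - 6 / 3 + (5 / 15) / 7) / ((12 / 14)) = 1 / 18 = 0.06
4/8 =1/2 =0.50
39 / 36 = 13 / 12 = 1.08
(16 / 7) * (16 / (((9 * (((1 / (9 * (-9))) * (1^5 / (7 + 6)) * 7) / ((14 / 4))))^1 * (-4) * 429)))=96 / 77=1.25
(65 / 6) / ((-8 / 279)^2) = 1686555 / 128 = 13176.21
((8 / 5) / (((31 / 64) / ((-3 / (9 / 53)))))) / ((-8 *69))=3392 / 32085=0.11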